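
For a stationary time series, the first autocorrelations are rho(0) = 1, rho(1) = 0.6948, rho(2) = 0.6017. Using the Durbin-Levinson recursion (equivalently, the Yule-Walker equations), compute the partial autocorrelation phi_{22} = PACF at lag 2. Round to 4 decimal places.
\phi_{22} = 0.2300

The PACF at lag k is phi_{kk}, the last component of the solution
to the Yule-Walker system G_k phi = r_k where
  (G_k)_{ij} = rho(|i - j|), (r_k)_i = rho(i), i,j = 1..k.
Equivalently, Durbin-Levinson gives phi_{kk} iteratively:
  phi_{11} = rho(1)
  phi_{kk} = [rho(k) - sum_{j=1..k-1} phi_{k-1,j} rho(k-j)]
            / [1 - sum_{j=1..k-1} phi_{k-1,j} rho(j)],
  phi_{k,j} = phi_{k-1,j} - phi_{kk} phi_{k-1,k-j},  j = 1..k-1.
Step k = 1:
  phi_11 = rho(1) = 0.6948.
Step k = 2:
  phi_22 = [rho(2) - phi_11 rho(1)] / [1 - phi_11 rho(1)] = [0.6017 - (0.6948)(0.6948)] / [1 - (0.6948)(0.6948)]
         = 0.11895296 / 0.51725296 = 0.23.
Therefore phi_{22} = 0.2300.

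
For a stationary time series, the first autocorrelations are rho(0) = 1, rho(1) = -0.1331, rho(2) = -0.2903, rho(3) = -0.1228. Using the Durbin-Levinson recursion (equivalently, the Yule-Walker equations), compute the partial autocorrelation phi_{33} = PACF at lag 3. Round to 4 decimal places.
\phi_{33} = -0.2431

The PACF at lag k is phi_{kk}, the last component of the solution
to the Yule-Walker system G_k phi = r_k where
  (G_k)_{ij} = rho(|i - j|), (r_k)_i = rho(i), i,j = 1..k.
Equivalently, Durbin-Levinson gives phi_{kk} iteratively:
  phi_{11} = rho(1)
  phi_{kk} = [rho(k) - sum_{j=1..k-1} phi_{k-1,j} rho(k-j)]
            / [1 - sum_{j=1..k-1} phi_{k-1,j} rho(j)],
  phi_{k,j} = phi_{k-1,j} - phi_{kk} phi_{k-1,k-j},  j = 1..k-1.
Step k = 1:
  phi_11 = rho(1) = -0.1331.
Step k = 2:
  phi_22 = [rho(2) - phi_11 rho(1)] / [1 - phi_11 rho(1)] = [-0.2903 - (-0.1331)(-0.1331)] / [1 - (-0.1331)(-0.1331)]
         = -0.30801561 / 0.98228439 = -0.313571.
  Update: phi_21 = phi_11 - phi_22 phi_11 = -0.1331 - (-0.313571)(-0.1331) = -0.174836.
Step k = 3:
  phi_33 = [rho(3) - phi_21 rho(2) - phi_22 rho(1)] / [1 - phi_21 rho(1) - phi_22 rho(2)]
    numerator   = -0.1228 - (-0.174836)(-0.2903) - (-0.313571)(-0.1331) = -0.21529123
    denominator = 1 - (-0.174836)(-0.1331) - (-0.313571)(-0.2903) = 0.88569972
  phi_33 = -0.21529123 / 0.88569972 = -0.2431.
Therefore phi_{33} = -0.2431.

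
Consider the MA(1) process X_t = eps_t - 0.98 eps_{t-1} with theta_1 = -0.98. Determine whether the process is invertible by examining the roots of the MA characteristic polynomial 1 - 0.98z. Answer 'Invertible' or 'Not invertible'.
\text{Invertible}

The MA(q) characteristic polynomial is P(z) = 1 - 0.98z.
Invertibility requires all roots to lie outside the unit circle, i.e. |z| > 1 for every root.
This is linear in z: 1 + (-0.98) z = 0  =>  z = -1/(-0.98) = 1.020408,  |z| = 1.020408.
Moduli of all roots: 1.0204.
All moduli strictly greater than 1? Yes.
Verdict: Invertible.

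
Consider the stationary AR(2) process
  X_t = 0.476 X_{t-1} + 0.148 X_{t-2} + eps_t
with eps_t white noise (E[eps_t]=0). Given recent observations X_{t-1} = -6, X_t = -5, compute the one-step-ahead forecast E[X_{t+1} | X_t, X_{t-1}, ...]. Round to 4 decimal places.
E[X_{t+1} \mid \mathcal F_t] = -3.2680

For an AR(p) model X_t = c + sum_i phi_i X_{t-i} + eps_t, the
one-step-ahead conditional mean is
  E[X_{t+1} | X_t, ...] = c + sum_i phi_i X_{t+1-i}.
Substitute known values:
  E[X_{t+1} | ...] = (0.476) * (-5) + (0.148) * (-6)
                   = -3.2680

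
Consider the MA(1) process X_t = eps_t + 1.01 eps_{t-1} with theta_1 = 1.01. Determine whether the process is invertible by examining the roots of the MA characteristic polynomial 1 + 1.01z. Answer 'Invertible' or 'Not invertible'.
\text{Not invertible}

The MA(q) characteristic polynomial is P(z) = 1 + 1.01z.
Invertibility requires all roots to lie outside the unit circle, i.e. |z| > 1 for every root.
This is linear in z: 1 + (1.01) z = 0  =>  z = -1/(1.01) = -0.990099,  |z| = 0.990099.
Moduli of all roots: 0.9901.
All moduli strictly greater than 1? No.
Verdict: Not invertible.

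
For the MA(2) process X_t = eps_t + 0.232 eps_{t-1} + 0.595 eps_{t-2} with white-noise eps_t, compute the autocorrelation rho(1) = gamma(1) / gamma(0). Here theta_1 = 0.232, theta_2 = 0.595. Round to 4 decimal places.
\rho(1) = 0.2628

For an MA(q) process with theta_0 = 1, the autocovariance is
  gamma(k) = sigma^2 * sum_{i=0..q-k} theta_i * theta_{i+k},
and rho(k) = gamma(k) / gamma(0). Sigma^2 cancels.
  numerator   = (1)*(0.232) + (0.232)*(0.595) = 0.37004.
  denominator = (1)^2 + (0.232)^2 + (0.595)^2 = 1.407849.
  rho(1) = 0.37004 / 1.407849 = 0.2628.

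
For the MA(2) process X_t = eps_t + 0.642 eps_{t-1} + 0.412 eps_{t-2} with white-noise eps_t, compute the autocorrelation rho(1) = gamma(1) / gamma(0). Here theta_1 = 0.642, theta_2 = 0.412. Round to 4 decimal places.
\rho(1) = 0.5730

For an MA(q) process with theta_0 = 1, the autocovariance is
  gamma(k) = sigma^2 * sum_{i=0..q-k} theta_i * theta_{i+k},
and rho(k) = gamma(k) / gamma(0). Sigma^2 cancels.
  numerator   = (1)*(0.642) + (0.642)*(0.412) = 0.906504.
  denominator = (1)^2 + (0.642)^2 + (0.412)^2 = 1.581908.
  rho(1) = 0.906504 / 1.581908 = 0.5730.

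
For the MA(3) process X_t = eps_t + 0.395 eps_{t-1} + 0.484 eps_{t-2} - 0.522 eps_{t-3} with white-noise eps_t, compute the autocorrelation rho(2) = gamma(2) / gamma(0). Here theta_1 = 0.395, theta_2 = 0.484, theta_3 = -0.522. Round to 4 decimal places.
\rho(2) = 0.1671

For an MA(q) process with theta_0 = 1, the autocovariance is
  gamma(k) = sigma^2 * sum_{i=0..q-k} theta_i * theta_{i+k},
and rho(k) = gamma(k) / gamma(0). Sigma^2 cancels.
  numerator   = (1)*(0.484) + (0.395)*(-0.522) = 0.27781.
  denominator = (1)^2 + (0.395)^2 + (0.484)^2 + (-0.522)^2 = 1.662765.
  rho(2) = 0.27781 / 1.662765 = 0.1671.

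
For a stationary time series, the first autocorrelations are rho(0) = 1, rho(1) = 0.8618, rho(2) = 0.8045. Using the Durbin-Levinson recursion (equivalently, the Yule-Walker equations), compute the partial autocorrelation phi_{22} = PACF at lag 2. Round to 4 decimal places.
\phi_{22} = 0.2402

The PACF at lag k is phi_{kk}, the last component of the solution
to the Yule-Walker system G_k phi = r_k where
  (G_k)_{ij} = rho(|i - j|), (r_k)_i = rho(i), i,j = 1..k.
Equivalently, Durbin-Levinson gives phi_{kk} iteratively:
  phi_{11} = rho(1)
  phi_{kk} = [rho(k) - sum_{j=1..k-1} phi_{k-1,j} rho(k-j)]
            / [1 - sum_{j=1..k-1} phi_{k-1,j} rho(j)],
  phi_{k,j} = phi_{k-1,j} - phi_{kk} phi_{k-1,k-j},  j = 1..k-1.
Step k = 1:
  phi_11 = rho(1) = 0.8618.
Step k = 2:
  phi_22 = [rho(2) - phi_11 rho(1)] / [1 - phi_11 rho(1)] = [0.8045 - (0.8618)(0.8618)] / [1 - (0.8618)(0.8618)]
         = 0.06180076 / 0.25730076 = 0.2402.
Therefore phi_{22} = 0.2402.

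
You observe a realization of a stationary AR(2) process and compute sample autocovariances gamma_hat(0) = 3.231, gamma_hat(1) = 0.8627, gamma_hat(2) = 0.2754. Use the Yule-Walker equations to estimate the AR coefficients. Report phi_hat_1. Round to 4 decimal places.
\hat\phi_{1} = 0.2630

The Yule-Walker equations for an AR(p) process read, in matrix form,
  Gamma_p phi = r_p,   with   (Gamma_p)_{ij} = gamma(|i - j|),
                       (r_p)_i = gamma(i),   i,j = 1..p.
Substitute the sample gammas (Toeplitz matrix and right-hand side of size 2):
  Gamma_p = [[3.231, 0.8627], [0.8627, 3.231]]
  r_p     = [0.8627, 0.2754]
Written out:
  3.231 phi_1 + 0.8627 phi_2 = 0.8627
  0.8627 phi_1 + 3.231 phi_2 = 0.2754
Solve by Cramer's rule:
  det = gamma(0)^2 - gamma(1)^2 = (3.231)^2 - (0.8627)^2 = 10.439361 - 0.74425129 = 9.69510971
  phi_hat_1 = [gamma(1) gamma(0) - gamma(1) gamma(2)] / det = [(0.8627)(3.231) - (0.8627)(0.2754)] / 9.69510971 = 2.54979612 / 9.69510971 = 0.263
  phi_hat_2 = [gamma(0) gamma(2) - gamma(1)^2] / det = [(3.231)(0.2754) - (0.8627)^2] / 9.69510971 = 0.14556611 / 9.69510971 = 0.015
So phi_hat = [0.2630, 0.0150].
Therefore phi_hat_1 = 0.2630.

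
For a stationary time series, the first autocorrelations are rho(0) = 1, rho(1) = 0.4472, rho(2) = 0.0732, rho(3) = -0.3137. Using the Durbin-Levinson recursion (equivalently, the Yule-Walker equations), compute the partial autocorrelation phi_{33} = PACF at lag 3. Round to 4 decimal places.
\phi_{33} = -0.3600

The PACF at lag k is phi_{kk}, the last component of the solution
to the Yule-Walker system G_k phi = r_k where
  (G_k)_{ij} = rho(|i - j|), (r_k)_i = rho(i), i,j = 1..k.
Equivalently, Durbin-Levinson gives phi_{kk} iteratively:
  phi_{11} = rho(1)
  phi_{kk} = [rho(k) - sum_{j=1..k-1} phi_{k-1,j} rho(k-j)]
            / [1 - sum_{j=1..k-1} phi_{k-1,j} rho(j)],
  phi_{k,j} = phi_{k-1,j} - phi_{kk} phi_{k-1,k-j},  j = 1..k-1.
Step k = 1:
  phi_11 = rho(1) = 0.4472.
Step k = 2:
  phi_22 = [rho(2) - phi_11 rho(1)] / [1 - phi_11 rho(1)] = [0.0732 - (0.4472)(0.4472)] / [1 - (0.4472)(0.4472)]
         = -0.12678784 / 0.80001216 = -0.158482.
  Update: phi_21 = phi_11 - phi_22 phi_11 = 0.4472 - (-0.158482)(0.4472) = 0.518073.
Step k = 3:
  phi_33 = [rho(3) - phi_21 rho(2) - phi_22 rho(1)] / [1 - phi_21 rho(1) - phi_22 rho(2)]
    numerator   = -0.3137 - (0.518073)(0.0732) - (-0.158482)(0.4472) = -0.28074964
    denominator = 1 - (0.518073)(0.4472) - (-0.158482)(0.0732) = 0.77991852
  phi_33 = -0.28074964 / 0.77991852 = -0.36.
Therefore phi_{33} = -0.3600.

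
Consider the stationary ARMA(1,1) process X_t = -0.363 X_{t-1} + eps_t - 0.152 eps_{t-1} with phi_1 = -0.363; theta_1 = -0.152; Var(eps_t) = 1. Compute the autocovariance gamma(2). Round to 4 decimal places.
\gamma(2) = 0.2272

Multiply the model equation by X_{t-k} and take expectations. With theta_0 = psi_0 = 1 and psi_j the MA(infinity) weights, this gives
  gamma(k) - sum_i phi_i gamma(k-i) = c_k,
  c_k = sigma^2 * sum_{j=k..q} theta_j psi_{j-k}   (c_k = 0 for k > q),
using gamma(-m) = gamma(m).
psi-weights needed (psi_j = theta_j + sum_i phi_i psi_{j-i}):
  psi_1 = theta_1 + phi_1 = -0.152 + (-0.363) = -0.515
Right-hand sides:
  c_0 = sigma^2 (1 + theta_1 psi_1) = 1 * (1 + (-0.152)(-0.515)) = 1 * 1.07828 = 1.07828
  c_1 = sigma^2 theta_1 = 1 * (-0.152) = -0.152
  c_2 = 0
Equations for k = 0 and k = 1 (AR order 1):
  gamma(0) = phi_1 gamma(1) + c_0
  gamma(1) = phi_1 gamma(0) + c_1
Substituting the second into the first: gamma(0) (1 - phi_1^2) = c_0 + phi_1 c_1, so
  gamma(0) = (c_0 + phi_1 c_1) / (1 - phi_1^2) = (1.07828 + (-0.363)(-0.152)) / (1 - (-0.363)^2) = 1.133456 / 0.868231 = 1.305477.
  gamma(1) = phi_1 gamma(0) + c_1 = (-0.363)(1.305477) + (-0.152) = -0.625888.
For k = 2 (> q): gamma(2) = phi_1 gamma(1) = (-0.363)(-0.625888) = 0.227197.
Therefore gamma(2) = 0.2272 (to 4 decimal places).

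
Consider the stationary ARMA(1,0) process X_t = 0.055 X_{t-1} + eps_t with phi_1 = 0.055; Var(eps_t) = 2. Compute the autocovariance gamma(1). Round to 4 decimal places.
\gamma(1) = 0.1103

Multiply the model equation by X_{t-k} and take expectations. With theta_0 = psi_0 = 1 and psi_j the MA(infinity) weights, this gives
  gamma(k) - sum_i phi_i gamma(k-i) = c_k,
  c_k = sigma^2 * sum_{j=k..q} theta_j psi_{j-k}   (c_k = 0 for k > q),
using gamma(-m) = gamma(m).
Pure AR (q = 0): c_0 = sigma^2 = 2, c_k = 0 for k >= 1.
Equations for k = 0 and k = 1 (AR order 1):
  gamma(0) = phi_1 gamma(1) + c_0
  gamma(1) = phi_1 gamma(0) + c_1
Substituting the second into the first: gamma(0) (1 - phi_1^2) = c_0 + phi_1 c_1, so
  gamma(0) = c_0 / (1 - phi_1^2) = 2 / (1 - (0.055)^2) = 2 / 0.996975 = 2.006068.
  gamma(1) = phi_1 gamma(0) = (0.055)(2.006068) = 0.110334.
Therefore gamma(1) = 0.1103 (to 4 decimal places).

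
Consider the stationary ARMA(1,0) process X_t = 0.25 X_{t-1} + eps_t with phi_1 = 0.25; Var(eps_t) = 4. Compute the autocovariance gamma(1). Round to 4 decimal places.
\gamma(1) = 1.0667

Multiply the model equation by X_{t-k} and take expectations. With theta_0 = psi_0 = 1 and psi_j the MA(infinity) weights, this gives
  gamma(k) - sum_i phi_i gamma(k-i) = c_k,
  c_k = sigma^2 * sum_{j=k..q} theta_j psi_{j-k}   (c_k = 0 for k > q),
using gamma(-m) = gamma(m).
Pure AR (q = 0): c_0 = sigma^2 = 4, c_k = 0 for k >= 1.
Equations for k = 0 and k = 1 (AR order 1):
  gamma(0) = phi_1 gamma(1) + c_0
  gamma(1) = phi_1 gamma(0) + c_1
Substituting the second into the first: gamma(0) (1 - phi_1^2) = c_0 + phi_1 c_1, so
  gamma(0) = c_0 / (1 - phi_1^2) = 4 / (1 - (0.25)^2) = 4 / 0.9375 = 4.266667.
  gamma(1) = phi_1 gamma(0) = (0.25)(4.266667) = 1.066667.
Therefore gamma(1) = 1.0667 (to 4 decimal places).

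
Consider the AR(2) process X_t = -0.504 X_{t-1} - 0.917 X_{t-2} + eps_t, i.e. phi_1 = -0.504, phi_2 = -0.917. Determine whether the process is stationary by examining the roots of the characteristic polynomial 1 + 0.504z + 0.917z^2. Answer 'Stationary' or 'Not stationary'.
\text{Stationary}

The AR(p) characteristic polynomial is P(z) = 1 + 0.504z + 0.917z^2.
Stationarity requires all roots to lie outside the unit circle, i.e. |z| > 1 for every root.
Set 1 + (0.504) z + (0.917) z^2 = 0, i.e. a z^2 + b z + c = 0 with a = 0.917, b = 0.504, c = 1.
Discriminant D = b^2 - 4ac = (0.504)^2 - 4*(0.917)*1 = 0.254016 - (3.668) = -3.413984.
D < 0, so the roots are the complex-conjugate pair z = (-b +/- i sqrt(-D)) / (2a) = -0.2748 +/- 1.0075i.
For a conjugate pair |z|^2 = z * conj(z) = (product of roots) = c/a = 1/(0.917) = 1.090513, so |z| = sqrt(1.090513) = 1.0443 for both roots.
Moduli of all roots: 1.0443, 1.0443.
All moduli strictly greater than 1? Yes.
Verdict: Stationary.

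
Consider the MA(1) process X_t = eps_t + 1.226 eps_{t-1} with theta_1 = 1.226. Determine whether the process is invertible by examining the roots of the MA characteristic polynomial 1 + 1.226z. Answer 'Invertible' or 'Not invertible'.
\text{Not invertible}

The MA(q) characteristic polynomial is P(z) = 1 + 1.226z.
Invertibility requires all roots to lie outside the unit circle, i.e. |z| > 1 for every root.
This is linear in z: 1 + (1.226) z = 0  =>  z = -1/(1.226) = -0.815661,  |z| = 0.815661.
Moduli of all roots: 0.8157.
All moduli strictly greater than 1? No.
Verdict: Not invertible.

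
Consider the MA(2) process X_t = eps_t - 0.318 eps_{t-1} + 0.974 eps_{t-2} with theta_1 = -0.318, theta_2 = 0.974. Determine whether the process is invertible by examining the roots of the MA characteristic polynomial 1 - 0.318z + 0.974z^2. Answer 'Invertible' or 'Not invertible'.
\text{Invertible}

The MA(q) characteristic polynomial is P(z) = 1 - 0.318z + 0.974z^2.
Invertibility requires all roots to lie outside the unit circle, i.e. |z| > 1 for every root.
Set 1 + (-0.318) z + (0.974) z^2 = 0, i.e. a z^2 + b z + c = 0 with a = 0.974, b = -0.318, c = 1.
Discriminant D = b^2 - 4ac = (-0.318)^2 - 4*(0.974)*1 = 0.101124 - (3.896) = -3.794876.
D < 0, so the roots are the complex-conjugate pair z = (-b +/- i sqrt(-D)) / (2a) = 0.1632 +/- 1i.
For a conjugate pair |z|^2 = z * conj(z) = (product of roots) = c/a = 1/(0.974) = 1.026694, so |z| = sqrt(1.026694) = 1.0133 for both roots.
Moduli of all roots: 1.0133, 1.0133.
All moduli strictly greater than 1? Yes.
Verdict: Invertible.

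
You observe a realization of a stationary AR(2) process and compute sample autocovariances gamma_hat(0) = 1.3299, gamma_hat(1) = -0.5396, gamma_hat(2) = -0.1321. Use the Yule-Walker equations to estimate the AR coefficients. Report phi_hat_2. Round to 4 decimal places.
\hat\phi_{2} = -0.3160

The Yule-Walker equations for an AR(p) process read, in matrix form,
  Gamma_p phi = r_p,   with   (Gamma_p)_{ij} = gamma(|i - j|),
                       (r_p)_i = gamma(i),   i,j = 1..p.
Substitute the sample gammas (Toeplitz matrix and right-hand side of size 2):
  Gamma_p = [[1.3299, -0.5396], [-0.5396, 1.3299]]
  r_p     = [-0.5396, -0.1321]
Written out:
  1.3299 phi_1 - 0.5396 phi_2 = -0.5396
  -0.5396 phi_1 + 1.3299 phi_2 = -0.1321
Solve by Cramer's rule:
  det = gamma(0)^2 - gamma(1)^2 = (1.3299)^2 - (-0.5396)^2 = 1.76863401 - 0.29116816 = 1.47746585
  phi_hat_1 = [gamma(1) gamma(0) - gamma(1) gamma(2)] / det = [(-0.5396)(1.3299) - (-0.5396)(-0.1321)] / 1.47746585 = -0.7888952 / 1.47746585 = -0.534
  phi_hat_2 = [gamma(0) gamma(2) - gamma(1)^2] / det = [(1.3299)(-0.1321) - (-0.5396)^2] / 1.47746585 = -0.46684795 / 1.47746585 = -0.316
So phi_hat = [-0.5340, -0.3160].
Therefore phi_hat_2 = -0.3160.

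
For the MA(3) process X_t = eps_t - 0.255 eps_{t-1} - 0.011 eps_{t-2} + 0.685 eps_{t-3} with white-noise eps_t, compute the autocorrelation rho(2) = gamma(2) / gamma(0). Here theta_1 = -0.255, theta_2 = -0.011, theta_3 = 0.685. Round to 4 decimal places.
\rho(2) = -0.1210

For an MA(q) process with theta_0 = 1, the autocovariance is
  gamma(k) = sigma^2 * sum_{i=0..q-k} theta_i * theta_{i+k},
and rho(k) = gamma(k) / gamma(0). Sigma^2 cancels.
  numerator   = (1)*(-0.011) + (-0.255)*(0.685) = -0.185675.
  denominator = (1)^2 + (-0.255)^2 + (-0.011)^2 + (0.685)^2 = 1.534371.
  rho(2) = -0.185675 / 1.534371 = -0.1210.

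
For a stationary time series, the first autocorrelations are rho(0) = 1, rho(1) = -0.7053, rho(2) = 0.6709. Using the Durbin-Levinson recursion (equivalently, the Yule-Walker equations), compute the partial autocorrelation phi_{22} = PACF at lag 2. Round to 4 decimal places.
\phi_{22} = 0.3451

The PACF at lag k is phi_{kk}, the last component of the solution
to the Yule-Walker system G_k phi = r_k where
  (G_k)_{ij} = rho(|i - j|), (r_k)_i = rho(i), i,j = 1..k.
Equivalently, Durbin-Levinson gives phi_{kk} iteratively:
  phi_{11} = rho(1)
  phi_{kk} = [rho(k) - sum_{j=1..k-1} phi_{k-1,j} rho(k-j)]
            / [1 - sum_{j=1..k-1} phi_{k-1,j} rho(j)],
  phi_{k,j} = phi_{k-1,j} - phi_{kk} phi_{k-1,k-j},  j = 1..k-1.
Step k = 1:
  phi_11 = rho(1) = -0.7053.
Step k = 2:
  phi_22 = [rho(2) - phi_11 rho(1)] / [1 - phi_11 rho(1)] = [0.6709 - (-0.7053)(-0.7053)] / [1 - (-0.7053)(-0.7053)]
         = 0.17345191 / 0.50255191 = 0.3451.
Therefore phi_{22} = 0.3451.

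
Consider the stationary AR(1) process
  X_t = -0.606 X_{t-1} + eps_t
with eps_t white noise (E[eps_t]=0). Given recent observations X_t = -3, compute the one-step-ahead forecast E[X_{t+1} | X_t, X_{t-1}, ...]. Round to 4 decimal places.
E[X_{t+1} \mid \mathcal F_t] = 1.8180

For an AR(p) model X_t = c + sum_i phi_i X_{t-i} + eps_t, the
one-step-ahead conditional mean is
  E[X_{t+1} | X_t, ...] = c + sum_i phi_i X_{t+1-i}.
Substitute known values:
  E[X_{t+1} | ...] = (-0.606) * (-3)
                   = 1.8180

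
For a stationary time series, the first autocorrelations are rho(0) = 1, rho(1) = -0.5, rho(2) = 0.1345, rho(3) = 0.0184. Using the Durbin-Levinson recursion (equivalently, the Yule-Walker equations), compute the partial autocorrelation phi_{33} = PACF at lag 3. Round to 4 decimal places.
\phi_{33} = 0.0260

The PACF at lag k is phi_{kk}, the last component of the solution
to the Yule-Walker system G_k phi = r_k where
  (G_k)_{ij} = rho(|i - j|), (r_k)_i = rho(i), i,j = 1..k.
Equivalently, Durbin-Levinson gives phi_{kk} iteratively:
  phi_{11} = rho(1)
  phi_{kk} = [rho(k) - sum_{j=1..k-1} phi_{k-1,j} rho(k-j)]
            / [1 - sum_{j=1..k-1} phi_{k-1,j} rho(j)],
  phi_{k,j} = phi_{k-1,j} - phi_{kk} phi_{k-1,k-j},  j = 1..k-1.
Step k = 1:
  phi_11 = rho(1) = -0.5.
Step k = 2:
  phi_22 = [rho(2) - phi_11 rho(1)] / [1 - phi_11 rho(1)] = [0.1345 - (-0.5)(-0.5)] / [1 - (-0.5)(-0.5)]
         = -0.1155 / 0.75 = -0.154.
  Update: phi_21 = phi_11 - phi_22 phi_11 = -0.5 - (-0.154)(-0.5) = -0.577.
Step k = 3:
  phi_33 = [rho(3) - phi_21 rho(2) - phi_22 rho(1)] / [1 - phi_21 rho(1) - phi_22 rho(2)]
    numerator   = 0.0184 - (-0.577)(0.1345) - (-0.154)(-0.5) = 0.0190065
    denominator = 1 - (-0.577)(-0.5) - (-0.154)(0.1345) = 0.732213
  phi_33 = 0.0190065 / 0.732213 = 0.026.
Therefore phi_{33} = 0.0260.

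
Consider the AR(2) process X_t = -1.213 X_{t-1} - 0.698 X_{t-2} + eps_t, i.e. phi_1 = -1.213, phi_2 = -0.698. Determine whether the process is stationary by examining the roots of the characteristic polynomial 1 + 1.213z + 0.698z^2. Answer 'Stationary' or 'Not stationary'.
\text{Stationary}

The AR(p) characteristic polynomial is P(z) = 1 + 1.213z + 0.698z^2.
Stationarity requires all roots to lie outside the unit circle, i.e. |z| > 1 for every root.
Set 1 + (1.213) z + (0.698) z^2 = 0, i.e. a z^2 + b z + c = 0 with a = 0.698, b = 1.213, c = 1.
Discriminant D = b^2 - 4ac = (1.213)^2 - 4*(0.698)*1 = 1.471369 - (2.792) = -1.320631.
D < 0, so the roots are the complex-conjugate pair z = (-b +/- i sqrt(-D)) / (2a) = -0.8689 +/- 0.8232i.
For a conjugate pair |z|^2 = z * conj(z) = (product of roots) = c/a = 1/(0.698) = 1.432665, so |z| = sqrt(1.432665) = 1.1969 for both roots.
Moduli of all roots: 1.1969, 1.1969.
All moduli strictly greater than 1? Yes.
Verdict: Stationary.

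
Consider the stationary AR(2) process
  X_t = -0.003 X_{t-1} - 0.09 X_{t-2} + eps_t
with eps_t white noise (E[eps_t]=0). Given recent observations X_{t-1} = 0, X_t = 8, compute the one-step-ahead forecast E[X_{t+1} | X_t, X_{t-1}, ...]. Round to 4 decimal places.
E[X_{t+1} \mid \mathcal F_t] = -0.0240

For an AR(p) model X_t = c + sum_i phi_i X_{t-i} + eps_t, the
one-step-ahead conditional mean is
  E[X_{t+1} | X_t, ...] = c + sum_i phi_i X_{t+1-i}.
Substitute known values:
  E[X_{t+1} | ...] = (-0.003) * (8) + (-0.09) * (0)
                   = -0.0240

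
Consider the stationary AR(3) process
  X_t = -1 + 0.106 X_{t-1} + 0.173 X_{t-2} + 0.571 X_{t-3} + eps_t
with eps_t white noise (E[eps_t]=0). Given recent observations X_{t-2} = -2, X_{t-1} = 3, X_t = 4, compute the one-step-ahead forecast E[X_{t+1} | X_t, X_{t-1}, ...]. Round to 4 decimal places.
E[X_{t+1} \mid \mathcal F_t] = -1.1990

For an AR(p) model X_t = c + sum_i phi_i X_{t-i} + eps_t, the
one-step-ahead conditional mean is
  E[X_{t+1} | X_t, ...] = c + sum_i phi_i X_{t+1-i}.
Substitute known values:
  E[X_{t+1} | ...] = -1 + (0.106) * (4) + (0.173) * (3) + (0.571) * (-2)
                   = -1.1990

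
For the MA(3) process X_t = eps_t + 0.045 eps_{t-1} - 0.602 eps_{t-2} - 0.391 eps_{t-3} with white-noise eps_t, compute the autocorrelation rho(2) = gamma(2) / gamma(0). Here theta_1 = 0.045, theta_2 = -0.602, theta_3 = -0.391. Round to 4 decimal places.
\rho(2) = -0.4084

For an MA(q) process with theta_0 = 1, the autocovariance is
  gamma(k) = sigma^2 * sum_{i=0..q-k} theta_i * theta_{i+k},
and rho(k) = gamma(k) / gamma(0). Sigma^2 cancels.
  numerator   = (1)*(-0.602) + (0.045)*(-0.391) = -0.619595.
  denominator = (1)^2 + (0.045)^2 + (-0.602)^2 + (-0.391)^2 = 1.51731.
  rho(2) = -0.619595 / 1.51731 = -0.4084.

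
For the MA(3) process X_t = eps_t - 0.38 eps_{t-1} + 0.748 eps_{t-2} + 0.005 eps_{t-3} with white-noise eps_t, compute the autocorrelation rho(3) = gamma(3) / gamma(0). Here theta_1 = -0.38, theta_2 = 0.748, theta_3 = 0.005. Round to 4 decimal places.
\rho(3) = 0.0029

For an MA(q) process with theta_0 = 1, the autocovariance is
  gamma(k) = sigma^2 * sum_{i=0..q-k} theta_i * theta_{i+k},
and rho(k) = gamma(k) / gamma(0). Sigma^2 cancels.
  numerator   = (1)*(0.005) = 0.005.
  denominator = (1)^2 + (-0.38)^2 + (0.748)^2 + (0.005)^2 = 1.703929.
  rho(3) = 0.005 / 1.703929 = 0.0029.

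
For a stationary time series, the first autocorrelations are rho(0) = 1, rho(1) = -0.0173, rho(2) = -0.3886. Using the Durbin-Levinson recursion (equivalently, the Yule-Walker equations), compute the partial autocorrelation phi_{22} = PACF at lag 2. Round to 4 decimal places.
\phi_{22} = -0.3890

The PACF at lag k is phi_{kk}, the last component of the solution
to the Yule-Walker system G_k phi = r_k where
  (G_k)_{ij} = rho(|i - j|), (r_k)_i = rho(i), i,j = 1..k.
Equivalently, Durbin-Levinson gives phi_{kk} iteratively:
  phi_{11} = rho(1)
  phi_{kk} = [rho(k) - sum_{j=1..k-1} phi_{k-1,j} rho(k-j)]
            / [1 - sum_{j=1..k-1} phi_{k-1,j} rho(j)],
  phi_{k,j} = phi_{k-1,j} - phi_{kk} phi_{k-1,k-j},  j = 1..k-1.
Step k = 1:
  phi_11 = rho(1) = -0.0173.
Step k = 2:
  phi_22 = [rho(2) - phi_11 rho(1)] / [1 - phi_11 rho(1)] = [-0.3886 - (-0.0173)(-0.0173)] / [1 - (-0.0173)(-0.0173)]
         = -0.38889929 / 0.99970071 = -0.389.
Therefore phi_{22} = -0.3890.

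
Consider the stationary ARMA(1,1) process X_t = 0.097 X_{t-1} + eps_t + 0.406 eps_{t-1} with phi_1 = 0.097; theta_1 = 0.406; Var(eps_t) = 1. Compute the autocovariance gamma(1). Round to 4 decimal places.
\gamma(1) = 0.5278

Multiply the model equation by X_{t-k} and take expectations. With theta_0 = psi_0 = 1 and psi_j the MA(infinity) weights, this gives
  gamma(k) - sum_i phi_i gamma(k-i) = c_k,
  c_k = sigma^2 * sum_{j=k..q} theta_j psi_{j-k}   (c_k = 0 for k > q),
using gamma(-m) = gamma(m).
psi-weights needed (psi_j = theta_j + sum_i phi_i psi_{j-i}):
  psi_1 = theta_1 + phi_1 = 0.406 + (0.097) = 0.503
Right-hand sides:
  c_0 = sigma^2 (1 + theta_1 psi_1) = 1 * (1 + (0.406)(0.503)) = 1 * 1.204218 = 1.204218
  c_1 = sigma^2 theta_1 = 1 * (0.406) = 0.406
  c_2 = 0
Equations for k = 0 and k = 1 (AR order 1):
  gamma(0) = phi_1 gamma(1) + c_0
  gamma(1) = phi_1 gamma(0) + c_1
Substituting the second into the first: gamma(0) (1 - phi_1^2) = c_0 + phi_1 c_1, so
  gamma(0) = (c_0 + phi_1 c_1) / (1 - phi_1^2) = (1.204218 + (0.097)(0.406)) / (1 - (0.097)^2) = 1.2436 / 0.990591 = 1.255412.
  gamma(1) = phi_1 gamma(0) + c_1 = (0.097)(1.255412) + (0.406) = 0.527775.
Therefore gamma(1) = 0.5278 (to 4 decimal places).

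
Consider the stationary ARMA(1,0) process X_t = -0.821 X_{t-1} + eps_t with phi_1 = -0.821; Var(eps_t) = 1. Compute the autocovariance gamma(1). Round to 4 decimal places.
\gamma(1) = -2.5187

Multiply the model equation by X_{t-k} and take expectations. With theta_0 = psi_0 = 1 and psi_j the MA(infinity) weights, this gives
  gamma(k) - sum_i phi_i gamma(k-i) = c_k,
  c_k = sigma^2 * sum_{j=k..q} theta_j psi_{j-k}   (c_k = 0 for k > q),
using gamma(-m) = gamma(m).
Pure AR (q = 0): c_0 = sigma^2 = 1, c_k = 0 for k >= 1.
Equations for k = 0 and k = 1 (AR order 1):
  gamma(0) = phi_1 gamma(1) + c_0
  gamma(1) = phi_1 gamma(0) + c_1
Substituting the second into the first: gamma(0) (1 - phi_1^2) = c_0 + phi_1 c_1, so
  gamma(0) = c_0 / (1 - phi_1^2) = 1 / (1 - (-0.821)^2) = 1 / 0.325959 = 3.06787.
  gamma(1) = phi_1 gamma(0) = (-0.821)(3.06787) = -2.518722.
Therefore gamma(1) = -2.5187 (to 4 decimal places).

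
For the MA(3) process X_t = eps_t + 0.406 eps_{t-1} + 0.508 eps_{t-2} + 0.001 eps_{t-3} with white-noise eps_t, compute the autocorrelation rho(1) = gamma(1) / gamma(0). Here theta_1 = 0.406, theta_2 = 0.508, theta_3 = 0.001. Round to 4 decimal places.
\rho(1) = 0.4306

For an MA(q) process with theta_0 = 1, the autocovariance is
  gamma(k) = sigma^2 * sum_{i=0..q-k} theta_i * theta_{i+k},
and rho(k) = gamma(k) / gamma(0). Sigma^2 cancels.
  numerator   = (1)*(0.406) + (0.406)*(0.508) + (0.508)*(0.001) = 0.612756.
  denominator = (1)^2 + (0.406)^2 + (0.508)^2 + (0.001)^2 = 1.422901.
  rho(1) = 0.612756 / 1.422901 = 0.4306.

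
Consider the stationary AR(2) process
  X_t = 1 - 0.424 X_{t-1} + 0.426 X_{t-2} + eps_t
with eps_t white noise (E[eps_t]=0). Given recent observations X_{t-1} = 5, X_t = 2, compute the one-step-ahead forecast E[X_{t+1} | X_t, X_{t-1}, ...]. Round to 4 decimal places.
E[X_{t+1} \mid \mathcal F_t] = 2.2820

For an AR(p) model X_t = c + sum_i phi_i X_{t-i} + eps_t, the
one-step-ahead conditional mean is
  E[X_{t+1} | X_t, ...] = c + sum_i phi_i X_{t+1-i}.
Substitute known values:
  E[X_{t+1} | ...] = 1 + (-0.424) * (2) + (0.426) * (5)
                   = 2.2820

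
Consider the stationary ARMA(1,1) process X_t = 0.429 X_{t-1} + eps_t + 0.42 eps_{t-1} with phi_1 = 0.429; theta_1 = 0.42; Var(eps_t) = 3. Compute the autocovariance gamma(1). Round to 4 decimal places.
\gamma(1) = 3.6839

Multiply the model equation by X_{t-k} and take expectations. With theta_0 = psi_0 = 1 and psi_j the MA(infinity) weights, this gives
  gamma(k) - sum_i phi_i gamma(k-i) = c_k,
  c_k = sigma^2 * sum_{j=k..q} theta_j psi_{j-k}   (c_k = 0 for k > q),
using gamma(-m) = gamma(m).
psi-weights needed (psi_j = theta_j + sum_i phi_i psi_{j-i}):
  psi_1 = theta_1 + phi_1 = 0.42 + (0.429) = 0.849
Right-hand sides:
  c_0 = sigma^2 (1 + theta_1 psi_1) = 3 * (1 + (0.42)(0.849)) = 3 * 1.35658 = 4.06974
  c_1 = sigma^2 theta_1 = 3 * (0.42) = 1.26
  c_2 = 0
Equations for k = 0 and k = 1 (AR order 1):
  gamma(0) = phi_1 gamma(1) + c_0
  gamma(1) = phi_1 gamma(0) + c_1
Substituting the second into the first: gamma(0) (1 - phi_1^2) = c_0 + phi_1 c_1, so
  gamma(0) = (c_0 + phi_1 c_1) / (1 - phi_1^2) = (4.06974 + (0.429)(1.26)) / (1 - (0.429)^2) = 4.61028 / 0.815959 = 5.650137.
  gamma(1) = phi_1 gamma(0) + c_1 = (0.429)(5.650137) + (1.26) = 3.683909.
Therefore gamma(1) = 3.6839 (to 4 decimal places).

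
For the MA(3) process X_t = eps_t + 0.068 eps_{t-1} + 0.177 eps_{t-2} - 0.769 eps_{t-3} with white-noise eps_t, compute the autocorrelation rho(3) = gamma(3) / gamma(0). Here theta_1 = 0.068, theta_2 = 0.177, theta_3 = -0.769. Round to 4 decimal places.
\rho(3) = -0.4726

For an MA(q) process with theta_0 = 1, the autocovariance is
  gamma(k) = sigma^2 * sum_{i=0..q-k} theta_i * theta_{i+k},
and rho(k) = gamma(k) / gamma(0). Sigma^2 cancels.
  numerator   = (1)*(-0.769) = -0.769.
  denominator = (1)^2 + (0.068)^2 + (0.177)^2 + (-0.769)^2 = 1.627314.
  rho(3) = -0.769 / 1.627314 = -0.4726.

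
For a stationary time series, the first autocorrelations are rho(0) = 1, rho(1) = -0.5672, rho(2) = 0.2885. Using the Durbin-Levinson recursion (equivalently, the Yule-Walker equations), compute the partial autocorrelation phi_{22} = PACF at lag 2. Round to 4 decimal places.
\phi_{22} = -0.0490

The PACF at lag k is phi_{kk}, the last component of the solution
to the Yule-Walker system G_k phi = r_k where
  (G_k)_{ij} = rho(|i - j|), (r_k)_i = rho(i), i,j = 1..k.
Equivalently, Durbin-Levinson gives phi_{kk} iteratively:
  phi_{11} = rho(1)
  phi_{kk} = [rho(k) - sum_{j=1..k-1} phi_{k-1,j} rho(k-j)]
            / [1 - sum_{j=1..k-1} phi_{k-1,j} rho(j)],
  phi_{k,j} = phi_{k-1,j} - phi_{kk} phi_{k-1,k-j},  j = 1..k-1.
Step k = 1:
  phi_11 = rho(1) = -0.5672.
Step k = 2:
  phi_22 = [rho(2) - phi_11 rho(1)] / [1 - phi_11 rho(1)] = [0.2885 - (-0.5672)(-0.5672)] / [1 - (-0.5672)(-0.5672)]
         = -0.03321584 / 0.67828416 = -0.049.
Therefore phi_{22} = -0.0490.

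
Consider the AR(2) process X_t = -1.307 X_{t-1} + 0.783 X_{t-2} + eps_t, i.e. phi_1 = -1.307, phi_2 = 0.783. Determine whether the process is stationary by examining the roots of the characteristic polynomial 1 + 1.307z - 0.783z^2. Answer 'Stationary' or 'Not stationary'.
\text{Not stationary}

The AR(p) characteristic polynomial is P(z) = 1 + 1.307z - 0.783z^2.
Stationarity requires all roots to lie outside the unit circle, i.e. |z| > 1 for every root.
Set 1 + (1.307) z + (-0.783) z^2 = 0, i.e. a z^2 + b z + c = 0 with a = -0.783, b = 1.307, c = 1.
Discriminant D = b^2 - 4ac = (1.307)^2 - 4*(-0.783)*1 = 1.708249 - (-3.132) = 4.840249.
D >= 0, so the roots are real: z = (-b +/- sqrt(D)) / (2a) = (-1.307 +/- 2.200057) / (-1.566).
  z_1 = (-1.307 + 2.200057) / (-1.566) = -0.5703,   |z_1| = 0.5703.
  z_2 = (-1.307 - 2.200057) / (-1.566) = 2.2395,   |z_2| = 2.2395.
Moduli of all roots: 0.5703, 2.2395.
All moduli strictly greater than 1? No.
Verdict: Not stationary.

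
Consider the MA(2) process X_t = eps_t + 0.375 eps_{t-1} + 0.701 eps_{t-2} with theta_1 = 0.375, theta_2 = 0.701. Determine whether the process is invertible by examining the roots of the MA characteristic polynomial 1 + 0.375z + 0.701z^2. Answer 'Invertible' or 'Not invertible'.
\text{Invertible}

The MA(q) characteristic polynomial is P(z) = 1 + 0.375z + 0.701z^2.
Invertibility requires all roots to lie outside the unit circle, i.e. |z| > 1 for every root.
Set 1 + (0.375) z + (0.701) z^2 = 0, i.e. a z^2 + b z + c = 0 with a = 0.701, b = 0.375, c = 1.
Discriminant D = b^2 - 4ac = (0.375)^2 - 4*(0.701)*1 = 0.140625 - (2.804) = -2.663375.
D < 0, so the roots are the complex-conjugate pair z = (-b +/- i sqrt(-D)) / (2a) = -0.2675 +/- 1.164i.
For a conjugate pair |z|^2 = z * conj(z) = (product of roots) = c/a = 1/(0.701) = 1.426534, so |z| = sqrt(1.426534) = 1.1944 for both roots.
Moduli of all roots: 1.1944, 1.1944.
All moduli strictly greater than 1? Yes.
Verdict: Invertible.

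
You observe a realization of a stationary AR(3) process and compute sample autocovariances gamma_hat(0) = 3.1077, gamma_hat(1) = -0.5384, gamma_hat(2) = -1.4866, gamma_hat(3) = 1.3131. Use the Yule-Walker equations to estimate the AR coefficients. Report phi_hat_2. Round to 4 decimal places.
\hat\phi_{2} = -0.4470

The Yule-Walker equations for an AR(p) process read, in matrix form,
  Gamma_p phi = r_p,   with   (Gamma_p)_{ij} = gamma(|i - j|),
                       (r_p)_i = gamma(i),   i,j = 1..p.
Substitute the sample gammas (Toeplitz matrix and right-hand side of size 3):
  Gamma_p = [[3.1077, -0.5384, -1.4866], [-0.5384, 3.1077, -0.5384], [-1.4866, -0.5384, 3.1077]]
  r_p     = [-0.5384, -1.4866, 1.3131]
Written out (R1..R3):
  (R1) 3.1077 phi_1 - 0.5384 phi_2 - 1.4866 phi_3 = -0.5384
  (R2) -0.5384 phi_1 + 3.1077 phi_2 - 0.5384 phi_3 = -1.4866
  (R3) -1.4866 phi_1 - 0.5384 phi_2 + 3.1077 phi_3 = 1.3131
Gaussian elimination:
  R2 <- R2 - (-0.5384/3.1077) R1 = R2 - (-0.173247) R1:  3.014424 phi_2 - 0.795949 phi_3 = -1.579876
  R3 <- R3 - (-1.4866/3.1077) R1 = R3 - (-0.47836) R1:  -0.795949 phi_2 + 2.39657 phi_3 = 1.055551
  R3 <- R3 - (-0.795949/3.014424) R2 = R3 - (-0.264047) R2:  2.186402 phi_3 = 0.63839
Back-substitution:
  phi_hat_3 = 0.63839 / 2.186402 = 0.291982
  phi_hat_2 = (-1.579876 - (-0.795949)(0.291982)) / 3.014424 = -0.447009
  phi_hat_1 = (-0.5384 - (-0.5384)(-0.447009) - (-1.4866)(0.291982)) / 3.1077 = -0.111018
So phi_hat = [-0.1110, -0.4470, 0.2920].
Therefore phi_hat_2 = -0.4470.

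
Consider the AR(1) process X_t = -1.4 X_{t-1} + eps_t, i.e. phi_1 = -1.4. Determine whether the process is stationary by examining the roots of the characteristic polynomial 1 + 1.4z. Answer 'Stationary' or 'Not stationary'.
\text{Not stationary}

The AR(p) characteristic polynomial is P(z) = 1 + 1.4z.
Stationarity requires all roots to lie outside the unit circle, i.e. |z| > 1 for every root.
This is linear in z: 1 + (1.4) z = 0  =>  z = -1/(1.4) = -0.714286,  |z| = 0.714286.
Moduli of all roots: 0.7143.
All moduli strictly greater than 1? No.
Verdict: Not stationary.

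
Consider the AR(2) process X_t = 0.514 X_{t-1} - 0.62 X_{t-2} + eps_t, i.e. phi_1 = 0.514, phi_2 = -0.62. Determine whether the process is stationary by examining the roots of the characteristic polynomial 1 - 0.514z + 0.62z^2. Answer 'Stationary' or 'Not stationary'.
\text{Stationary}

The AR(p) characteristic polynomial is P(z) = 1 - 0.514z + 0.62z^2.
Stationarity requires all roots to lie outside the unit circle, i.e. |z| > 1 for every root.
Set 1 + (-0.514) z + (0.62) z^2 = 0, i.e. a z^2 + b z + c = 0 with a = 0.62, b = -0.514, c = 1.
Discriminant D = b^2 - 4ac = (-0.514)^2 - 4*(0.62)*1 = 0.264196 - (2.48) = -2.215804.
D < 0, so the roots are the complex-conjugate pair z = (-b +/- i sqrt(-D)) / (2a) = 0.4145 +/- 1.2004i.
For a conjugate pair |z|^2 = z * conj(z) = (product of roots) = c/a = 1/(0.62) = 1.612903, so |z| = sqrt(1.612903) = 1.27 for both roots.
Moduli of all roots: 1.2700, 1.2700.
All moduli strictly greater than 1? Yes.
Verdict: Stationary.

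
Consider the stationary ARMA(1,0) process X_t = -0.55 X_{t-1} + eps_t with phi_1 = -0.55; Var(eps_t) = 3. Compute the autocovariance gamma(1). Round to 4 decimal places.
\gamma(1) = -2.3656

Multiply the model equation by X_{t-k} and take expectations. With theta_0 = psi_0 = 1 and psi_j the MA(infinity) weights, this gives
  gamma(k) - sum_i phi_i gamma(k-i) = c_k,
  c_k = sigma^2 * sum_{j=k..q} theta_j psi_{j-k}   (c_k = 0 for k > q),
using gamma(-m) = gamma(m).
Pure AR (q = 0): c_0 = sigma^2 = 3, c_k = 0 for k >= 1.
Equations for k = 0 and k = 1 (AR order 1):
  gamma(0) = phi_1 gamma(1) + c_0
  gamma(1) = phi_1 gamma(0) + c_1
Substituting the second into the first: gamma(0) (1 - phi_1^2) = c_0 + phi_1 c_1, so
  gamma(0) = c_0 / (1 - phi_1^2) = 3 / (1 - (-0.55)^2) = 3 / 0.6975 = 4.301075.
  gamma(1) = phi_1 gamma(0) = (-0.55)(4.301075) = -2.365591.
Therefore gamma(1) = -2.3656 (to 4 decimal places).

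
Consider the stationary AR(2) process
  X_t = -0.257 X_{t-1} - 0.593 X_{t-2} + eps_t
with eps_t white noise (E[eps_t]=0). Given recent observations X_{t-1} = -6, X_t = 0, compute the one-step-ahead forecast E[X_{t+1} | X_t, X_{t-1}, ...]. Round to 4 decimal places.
E[X_{t+1} \mid \mathcal F_t] = 3.5580

For an AR(p) model X_t = c + sum_i phi_i X_{t-i} + eps_t, the
one-step-ahead conditional mean is
  E[X_{t+1} | X_t, ...] = c + sum_i phi_i X_{t+1-i}.
Substitute known values:
  E[X_{t+1} | ...] = (-0.257) * (0) + (-0.593) * (-6)
                   = 3.5580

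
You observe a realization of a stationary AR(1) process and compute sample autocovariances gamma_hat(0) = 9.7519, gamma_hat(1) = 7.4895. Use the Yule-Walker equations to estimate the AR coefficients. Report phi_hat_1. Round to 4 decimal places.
\hat\phi_{1} = 0.7680

The Yule-Walker equations for an AR(p) process read, in matrix form,
  Gamma_p phi = r_p,   with   (Gamma_p)_{ij} = gamma(|i - j|),
                       (r_p)_i = gamma(i),   i,j = 1..p.
Substitute the sample gammas (Toeplitz matrix and right-hand side of size 1):
  Gamma_p = [[9.7519]]
  r_p     = [7.4895]
With p = 1 this is the single equation gamma(0) phi_1 = gamma(1):
  phi_hat_1 = gamma(1) / gamma(0) = 7.4895 / 9.7519 = 0.7680.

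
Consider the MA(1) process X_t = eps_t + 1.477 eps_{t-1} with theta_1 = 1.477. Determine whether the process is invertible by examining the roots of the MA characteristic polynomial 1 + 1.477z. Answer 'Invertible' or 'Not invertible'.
\text{Not invertible}

The MA(q) characteristic polynomial is P(z) = 1 + 1.477z.
Invertibility requires all roots to lie outside the unit circle, i.e. |z| > 1 for every root.
This is linear in z: 1 + (1.477) z = 0  =>  z = -1/(1.477) = -0.677048,  |z| = 0.677048.
Moduli of all roots: 0.6770.
All moduli strictly greater than 1? No.
Verdict: Not invertible.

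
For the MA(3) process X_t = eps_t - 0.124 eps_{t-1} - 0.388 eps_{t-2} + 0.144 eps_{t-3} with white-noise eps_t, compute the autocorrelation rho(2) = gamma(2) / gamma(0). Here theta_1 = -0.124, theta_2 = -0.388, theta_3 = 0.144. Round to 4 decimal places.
\rho(2) = -0.3420

For an MA(q) process with theta_0 = 1, the autocovariance is
  gamma(k) = sigma^2 * sum_{i=0..q-k} theta_i * theta_{i+k},
and rho(k) = gamma(k) / gamma(0). Sigma^2 cancels.
  numerator   = (1)*(-0.388) + (-0.124)*(0.144) = -0.405856.
  denominator = (1)^2 + (-0.124)^2 + (-0.388)^2 + (0.144)^2 = 1.186656.
  rho(2) = -0.405856 / 1.186656 = -0.3420.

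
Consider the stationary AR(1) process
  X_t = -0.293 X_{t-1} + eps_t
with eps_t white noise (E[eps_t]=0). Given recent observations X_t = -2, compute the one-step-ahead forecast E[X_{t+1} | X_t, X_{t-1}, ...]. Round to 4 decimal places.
E[X_{t+1} \mid \mathcal F_t] = 0.5860

For an AR(p) model X_t = c + sum_i phi_i X_{t-i} + eps_t, the
one-step-ahead conditional mean is
  E[X_{t+1} | X_t, ...] = c + sum_i phi_i X_{t+1-i}.
Substitute known values:
  E[X_{t+1} | ...] = (-0.293) * (-2)
                   = 0.5860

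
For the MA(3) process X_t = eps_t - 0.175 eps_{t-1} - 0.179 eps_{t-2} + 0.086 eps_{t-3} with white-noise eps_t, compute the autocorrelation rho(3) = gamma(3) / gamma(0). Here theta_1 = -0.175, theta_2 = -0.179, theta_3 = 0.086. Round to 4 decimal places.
\rho(3) = 0.0804

For an MA(q) process with theta_0 = 1, the autocovariance is
  gamma(k) = sigma^2 * sum_{i=0..q-k} theta_i * theta_{i+k},
and rho(k) = gamma(k) / gamma(0). Sigma^2 cancels.
  numerator   = (1)*(0.086) = 0.086.
  denominator = (1)^2 + (-0.175)^2 + (-0.179)^2 + (0.086)^2 = 1.070062.
  rho(3) = 0.086 / 1.070062 = 0.0804.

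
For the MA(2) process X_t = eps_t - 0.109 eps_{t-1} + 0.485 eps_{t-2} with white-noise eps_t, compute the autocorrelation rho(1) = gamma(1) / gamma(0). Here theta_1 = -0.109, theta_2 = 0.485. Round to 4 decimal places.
\rho(1) = -0.1298

For an MA(q) process with theta_0 = 1, the autocovariance is
  gamma(k) = sigma^2 * sum_{i=0..q-k} theta_i * theta_{i+k},
and rho(k) = gamma(k) / gamma(0). Sigma^2 cancels.
  numerator   = (1)*(-0.109) + (-0.109)*(0.485) = -0.161865.
  denominator = (1)^2 + (-0.109)^2 + (0.485)^2 = 1.247106.
  rho(1) = -0.161865 / 1.247106 = -0.1298.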